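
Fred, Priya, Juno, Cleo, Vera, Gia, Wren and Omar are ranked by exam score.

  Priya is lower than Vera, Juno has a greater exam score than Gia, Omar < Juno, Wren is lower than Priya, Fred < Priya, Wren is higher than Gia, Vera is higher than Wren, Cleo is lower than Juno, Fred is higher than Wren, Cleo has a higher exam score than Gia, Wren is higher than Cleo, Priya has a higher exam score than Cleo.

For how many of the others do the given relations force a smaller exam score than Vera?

5

Directly below Vera: Wren, Priya.
One step further: Gia, Cleo, Fred (5 so far).
No other element is forced below Vera by the given relations, so the count is 5.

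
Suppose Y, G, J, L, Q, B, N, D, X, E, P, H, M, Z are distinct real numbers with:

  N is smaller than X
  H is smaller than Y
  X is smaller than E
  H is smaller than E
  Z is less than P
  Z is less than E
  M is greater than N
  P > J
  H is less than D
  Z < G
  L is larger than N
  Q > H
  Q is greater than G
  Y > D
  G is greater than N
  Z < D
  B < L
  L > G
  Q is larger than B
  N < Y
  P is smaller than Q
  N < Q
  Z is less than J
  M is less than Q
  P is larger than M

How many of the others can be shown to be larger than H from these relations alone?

4

From H the given relations immediately reach D, Q, Y, E.
No other element is forced above H by the given relations, so the count is 4.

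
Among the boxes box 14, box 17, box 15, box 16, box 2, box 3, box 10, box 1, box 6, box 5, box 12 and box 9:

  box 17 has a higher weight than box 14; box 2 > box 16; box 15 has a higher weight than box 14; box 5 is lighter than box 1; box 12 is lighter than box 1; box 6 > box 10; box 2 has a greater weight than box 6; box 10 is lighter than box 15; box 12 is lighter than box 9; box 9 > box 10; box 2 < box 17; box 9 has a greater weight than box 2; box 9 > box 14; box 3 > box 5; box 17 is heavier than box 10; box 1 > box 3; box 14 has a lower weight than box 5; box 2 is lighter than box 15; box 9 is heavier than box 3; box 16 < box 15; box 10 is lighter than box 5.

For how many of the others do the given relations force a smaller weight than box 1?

From box 1 the given relations immediately reach box 5, box 12, box 3.
From those, box 10, box 14 — 5 in total.
Nothing else is reachable below box 1; 5 in all.

5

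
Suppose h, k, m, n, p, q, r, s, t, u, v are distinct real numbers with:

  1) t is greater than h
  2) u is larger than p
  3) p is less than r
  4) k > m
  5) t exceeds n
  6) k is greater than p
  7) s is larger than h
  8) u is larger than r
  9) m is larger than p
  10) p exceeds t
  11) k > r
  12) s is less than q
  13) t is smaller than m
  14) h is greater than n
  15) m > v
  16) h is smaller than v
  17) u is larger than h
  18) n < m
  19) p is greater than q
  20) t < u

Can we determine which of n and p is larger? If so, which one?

Link the given pairs in sequence: n < h; h < s; s < q; q < p.
Together: n < h < s < q < p.
So p is larger.

p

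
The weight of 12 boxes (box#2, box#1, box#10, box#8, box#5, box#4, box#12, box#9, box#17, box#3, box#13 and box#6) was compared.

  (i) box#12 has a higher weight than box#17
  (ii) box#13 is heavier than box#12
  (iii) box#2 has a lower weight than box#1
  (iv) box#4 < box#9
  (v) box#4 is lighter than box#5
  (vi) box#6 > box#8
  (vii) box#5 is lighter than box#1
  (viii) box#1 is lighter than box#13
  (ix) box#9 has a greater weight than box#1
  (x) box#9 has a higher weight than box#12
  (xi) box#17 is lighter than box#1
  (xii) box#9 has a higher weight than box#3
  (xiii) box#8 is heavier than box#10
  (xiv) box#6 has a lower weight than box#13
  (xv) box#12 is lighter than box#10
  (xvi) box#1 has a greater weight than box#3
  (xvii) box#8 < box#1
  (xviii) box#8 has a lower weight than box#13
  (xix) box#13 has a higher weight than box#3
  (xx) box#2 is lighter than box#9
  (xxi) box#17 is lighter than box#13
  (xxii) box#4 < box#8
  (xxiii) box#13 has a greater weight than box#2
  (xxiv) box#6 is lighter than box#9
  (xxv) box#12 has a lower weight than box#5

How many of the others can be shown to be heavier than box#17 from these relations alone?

8

The elements the relations force above box#17 are box#12, box#5, box#10, box#8, box#1, box#6, box#9, box#13 — no chain reaches any other.
That is 8.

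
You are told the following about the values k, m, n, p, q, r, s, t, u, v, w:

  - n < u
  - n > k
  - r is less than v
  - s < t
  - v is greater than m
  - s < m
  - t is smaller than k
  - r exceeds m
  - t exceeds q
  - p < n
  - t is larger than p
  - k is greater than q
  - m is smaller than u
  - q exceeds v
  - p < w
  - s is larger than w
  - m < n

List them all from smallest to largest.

p < w < s < m < r < v < q < t < k < n < u

The consecutive links are each given: p < w; w < s; s < m; m < r; r < v; v < q; q < t; t < k; k < n; n < u.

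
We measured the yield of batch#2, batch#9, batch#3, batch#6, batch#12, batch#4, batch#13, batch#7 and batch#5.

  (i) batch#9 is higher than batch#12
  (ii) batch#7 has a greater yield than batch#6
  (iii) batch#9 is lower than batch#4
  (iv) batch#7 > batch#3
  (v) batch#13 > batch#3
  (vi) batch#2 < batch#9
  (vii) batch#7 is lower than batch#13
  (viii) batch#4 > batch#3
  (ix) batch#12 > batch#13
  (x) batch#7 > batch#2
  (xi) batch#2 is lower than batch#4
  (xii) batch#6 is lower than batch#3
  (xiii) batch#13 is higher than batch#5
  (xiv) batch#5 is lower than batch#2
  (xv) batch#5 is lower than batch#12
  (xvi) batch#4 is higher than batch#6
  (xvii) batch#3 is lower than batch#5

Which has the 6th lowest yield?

Piecing the relations together gives one ordering: batch#6 < batch#3 < batch#5 < batch#2 < batch#7 < batch#13 < batch#12 < batch#9 < batch#4.
The 6th smallest is batch#13.

batch#13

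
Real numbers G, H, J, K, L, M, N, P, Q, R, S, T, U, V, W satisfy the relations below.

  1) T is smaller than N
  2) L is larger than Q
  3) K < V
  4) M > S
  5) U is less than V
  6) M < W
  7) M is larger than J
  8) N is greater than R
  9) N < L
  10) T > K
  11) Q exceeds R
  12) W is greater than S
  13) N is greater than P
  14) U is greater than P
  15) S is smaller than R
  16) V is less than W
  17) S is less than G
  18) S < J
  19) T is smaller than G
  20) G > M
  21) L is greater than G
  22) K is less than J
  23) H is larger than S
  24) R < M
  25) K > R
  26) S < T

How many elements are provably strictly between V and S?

Chaining upward from S reaches: R, K, Q, J, H, T, M, G, N, L, W.
Chaining downward from V reaches: R, K, P, U.
Strictly between S and V are those in both lists: R, K — 2 elements.

2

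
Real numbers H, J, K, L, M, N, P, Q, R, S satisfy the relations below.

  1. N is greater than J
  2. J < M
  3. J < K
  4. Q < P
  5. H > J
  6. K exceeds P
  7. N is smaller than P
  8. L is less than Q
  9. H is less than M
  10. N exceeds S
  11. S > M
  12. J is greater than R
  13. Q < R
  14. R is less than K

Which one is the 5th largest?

M

The consecutive relations fix a unique order: L < Q < R < J < H < M < S < N < P < K.
The 5th largest is M.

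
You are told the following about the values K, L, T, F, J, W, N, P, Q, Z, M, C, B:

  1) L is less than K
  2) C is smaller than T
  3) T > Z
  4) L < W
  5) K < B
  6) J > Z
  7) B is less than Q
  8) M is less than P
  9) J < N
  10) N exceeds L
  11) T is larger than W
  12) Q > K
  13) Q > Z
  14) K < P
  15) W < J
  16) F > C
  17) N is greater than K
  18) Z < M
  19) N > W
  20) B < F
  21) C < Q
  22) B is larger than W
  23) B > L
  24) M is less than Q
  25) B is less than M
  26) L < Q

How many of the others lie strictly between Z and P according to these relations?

Chaining upward from Z reaches: J, N, M, Q, T.
Chaining downward from P reaches: L, K, W, B, M.
Strictly between Z and P are those in both lists: M — 1 element.

1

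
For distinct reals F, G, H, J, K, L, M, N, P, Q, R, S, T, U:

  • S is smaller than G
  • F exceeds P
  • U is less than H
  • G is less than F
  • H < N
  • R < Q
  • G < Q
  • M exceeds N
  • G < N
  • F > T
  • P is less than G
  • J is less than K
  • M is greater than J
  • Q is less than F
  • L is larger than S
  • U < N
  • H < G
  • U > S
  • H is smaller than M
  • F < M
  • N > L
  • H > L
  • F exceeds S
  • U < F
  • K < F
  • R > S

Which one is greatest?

Chaining downward from M: directly below it, J, H, N, F; then S, L, U, P, K, G, Q, T; then R.
That covers every other element, and nothing is given above M, so M is the greatest.

M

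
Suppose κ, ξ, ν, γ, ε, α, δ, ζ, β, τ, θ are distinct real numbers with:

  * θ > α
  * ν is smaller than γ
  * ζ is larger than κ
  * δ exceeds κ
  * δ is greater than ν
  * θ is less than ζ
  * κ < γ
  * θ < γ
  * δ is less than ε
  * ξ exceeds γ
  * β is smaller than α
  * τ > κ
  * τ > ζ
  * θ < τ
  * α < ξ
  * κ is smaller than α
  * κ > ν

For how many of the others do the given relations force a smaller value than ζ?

From ζ the given relations immediately reach κ, θ.
From those, ν, α — 4 in total.
From those, β — 5 in total.
No other element is forced below ζ by the given relations, so the count is 5.

5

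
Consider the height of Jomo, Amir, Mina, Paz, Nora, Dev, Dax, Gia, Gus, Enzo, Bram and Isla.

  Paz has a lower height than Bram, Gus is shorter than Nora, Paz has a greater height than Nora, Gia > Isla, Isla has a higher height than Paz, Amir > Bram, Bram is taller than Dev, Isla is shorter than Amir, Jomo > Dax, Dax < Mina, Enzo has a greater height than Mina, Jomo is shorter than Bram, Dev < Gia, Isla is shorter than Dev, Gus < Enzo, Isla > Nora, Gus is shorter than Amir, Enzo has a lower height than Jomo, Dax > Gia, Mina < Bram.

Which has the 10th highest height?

The consecutive relations fix a unique order: Gus < Nora < Paz < Isla < Dev < Gia < Dax < Mina < Enzo < Jomo < Bram < Amir.
The 10th largest is Paz.

Paz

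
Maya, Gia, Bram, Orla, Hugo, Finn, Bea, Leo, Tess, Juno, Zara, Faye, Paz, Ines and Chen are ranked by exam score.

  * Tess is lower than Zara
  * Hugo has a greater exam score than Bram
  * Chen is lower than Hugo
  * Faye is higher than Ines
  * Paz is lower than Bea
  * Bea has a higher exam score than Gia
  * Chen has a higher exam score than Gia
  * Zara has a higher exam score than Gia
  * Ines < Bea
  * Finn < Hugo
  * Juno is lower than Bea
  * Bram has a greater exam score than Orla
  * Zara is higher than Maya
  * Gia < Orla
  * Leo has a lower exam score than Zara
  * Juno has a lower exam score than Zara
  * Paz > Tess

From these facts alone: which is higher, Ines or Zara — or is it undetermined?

Following every chain through Ines: above Ines we get Faye, Bea.
Zara is not reached, and no chain runs the other way from Zara to Ines.
So the given relations leave the order of Ines and Zara undetermined.

undetermined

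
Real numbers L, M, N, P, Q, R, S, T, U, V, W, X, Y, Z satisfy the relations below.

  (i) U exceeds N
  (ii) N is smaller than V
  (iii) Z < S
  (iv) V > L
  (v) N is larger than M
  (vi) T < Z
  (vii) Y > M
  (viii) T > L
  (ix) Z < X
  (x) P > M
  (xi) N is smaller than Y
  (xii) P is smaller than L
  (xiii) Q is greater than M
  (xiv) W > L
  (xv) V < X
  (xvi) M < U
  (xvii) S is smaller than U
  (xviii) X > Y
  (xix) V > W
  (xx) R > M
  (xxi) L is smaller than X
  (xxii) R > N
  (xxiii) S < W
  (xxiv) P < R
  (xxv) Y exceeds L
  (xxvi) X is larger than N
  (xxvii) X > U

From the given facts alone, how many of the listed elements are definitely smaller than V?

8

Directly below V: L, N, W.
One step further: M, P, S (6 so far).
One step further: Z (7 so far).
One step further: T (8 so far).
Nothing else is reachable below V; 8 in all.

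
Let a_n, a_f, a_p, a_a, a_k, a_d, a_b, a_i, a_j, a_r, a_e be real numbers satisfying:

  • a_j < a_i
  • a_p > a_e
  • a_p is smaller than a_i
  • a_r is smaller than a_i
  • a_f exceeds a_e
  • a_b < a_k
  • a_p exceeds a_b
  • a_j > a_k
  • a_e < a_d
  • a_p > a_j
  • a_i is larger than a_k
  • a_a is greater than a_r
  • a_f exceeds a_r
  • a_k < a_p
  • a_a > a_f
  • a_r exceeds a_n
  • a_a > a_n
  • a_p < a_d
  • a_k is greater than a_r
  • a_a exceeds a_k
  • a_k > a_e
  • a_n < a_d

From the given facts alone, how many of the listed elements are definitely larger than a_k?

5

From a_k the given relations immediately reach a_j, a_p, a_a, a_i.
From those, a_d — 5 in total.
Nothing else is reachable above a_k; 5 in all.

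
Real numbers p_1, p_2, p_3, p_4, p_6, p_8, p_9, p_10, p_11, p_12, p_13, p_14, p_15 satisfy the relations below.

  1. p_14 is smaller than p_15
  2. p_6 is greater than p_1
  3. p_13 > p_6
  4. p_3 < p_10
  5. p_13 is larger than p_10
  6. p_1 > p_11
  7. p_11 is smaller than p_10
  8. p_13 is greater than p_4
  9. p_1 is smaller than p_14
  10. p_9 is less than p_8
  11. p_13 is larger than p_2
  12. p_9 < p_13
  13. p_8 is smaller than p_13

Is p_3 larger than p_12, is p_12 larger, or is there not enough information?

Following every chain through p_3: above p_3 we get p_10, p_13.
p_12 is not reached, and no chain runs the other way from p_12 to p_3.
So the given relations leave the order of p_3 and p_12 undetermined.

undetermined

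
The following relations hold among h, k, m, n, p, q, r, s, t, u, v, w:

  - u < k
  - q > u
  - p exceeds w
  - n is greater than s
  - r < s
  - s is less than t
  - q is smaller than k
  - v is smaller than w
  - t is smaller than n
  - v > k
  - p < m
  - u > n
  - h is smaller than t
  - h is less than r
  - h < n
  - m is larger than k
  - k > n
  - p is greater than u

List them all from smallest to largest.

Each adjacent pair is fixed by a given relation: h < r; r < s; s < t; t < n; n < u; u < q; q < k; k < v; v < w; w < p; p < m. Chaining them end to end gives the full order.

h < r < s < t < n < u < q < k < v < w < p < m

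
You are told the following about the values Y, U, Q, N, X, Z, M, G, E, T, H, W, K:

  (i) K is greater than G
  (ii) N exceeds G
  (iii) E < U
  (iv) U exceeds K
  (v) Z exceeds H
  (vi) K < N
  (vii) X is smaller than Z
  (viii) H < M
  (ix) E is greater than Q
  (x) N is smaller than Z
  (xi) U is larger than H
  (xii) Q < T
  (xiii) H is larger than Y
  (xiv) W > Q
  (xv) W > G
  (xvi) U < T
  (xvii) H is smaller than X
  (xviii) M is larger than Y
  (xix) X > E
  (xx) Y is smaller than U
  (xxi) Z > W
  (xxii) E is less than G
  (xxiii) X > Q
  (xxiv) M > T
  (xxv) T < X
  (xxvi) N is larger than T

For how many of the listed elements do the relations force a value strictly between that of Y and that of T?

Chaining upward from Y reaches: H, U, X, N, Z, M.
Chaining downward from T reaches: Q, E, H, G, K, U.
Strictly between Y and T are those in both lists: H, U — 2 elements.

2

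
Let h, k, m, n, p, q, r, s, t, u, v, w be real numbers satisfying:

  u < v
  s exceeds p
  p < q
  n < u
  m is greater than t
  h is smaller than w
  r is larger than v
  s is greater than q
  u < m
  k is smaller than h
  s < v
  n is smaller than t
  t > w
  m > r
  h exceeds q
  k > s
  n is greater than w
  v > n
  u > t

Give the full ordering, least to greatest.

The consecutive links are each given: p < q; q < s; s < k; k < h; h < w; w < n; n < t; t < u; u < v; v < r; r < m.

p < q < s < k < h < w < n < t < u < v < r < m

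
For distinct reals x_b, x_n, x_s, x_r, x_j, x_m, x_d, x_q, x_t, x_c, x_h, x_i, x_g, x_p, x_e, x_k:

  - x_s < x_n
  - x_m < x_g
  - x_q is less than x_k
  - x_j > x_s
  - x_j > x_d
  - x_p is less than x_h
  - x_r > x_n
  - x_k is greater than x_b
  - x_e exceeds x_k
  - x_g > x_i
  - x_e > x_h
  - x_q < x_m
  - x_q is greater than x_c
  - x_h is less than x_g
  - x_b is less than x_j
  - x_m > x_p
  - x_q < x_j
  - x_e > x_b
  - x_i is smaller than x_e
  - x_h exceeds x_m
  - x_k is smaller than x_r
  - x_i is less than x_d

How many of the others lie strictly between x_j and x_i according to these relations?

1

The relations place x_i below x_j. An element lies strictly between them when it is forced above x_i and also forced below x_j.
Above x_i: {x_d, x_e, x_g}. Below x_j: {x_d, x_c, x_q, x_s, x_b}.
Intersection: {x_d} — 1.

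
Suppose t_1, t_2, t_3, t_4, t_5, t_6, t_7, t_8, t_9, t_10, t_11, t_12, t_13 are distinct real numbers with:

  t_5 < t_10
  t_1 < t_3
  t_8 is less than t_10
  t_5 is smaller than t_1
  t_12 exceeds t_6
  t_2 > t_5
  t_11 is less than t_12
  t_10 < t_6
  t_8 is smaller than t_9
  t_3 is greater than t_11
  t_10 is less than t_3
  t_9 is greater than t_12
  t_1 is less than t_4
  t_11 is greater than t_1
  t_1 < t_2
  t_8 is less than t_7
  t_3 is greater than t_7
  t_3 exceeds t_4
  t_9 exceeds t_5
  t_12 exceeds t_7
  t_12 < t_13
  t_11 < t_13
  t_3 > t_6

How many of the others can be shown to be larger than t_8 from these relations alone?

7

The elements the relations force above t_8 are t_10, t_7, t_6, t_12, t_3, t_9, t_13 — no chain reaches any other.
That is 7.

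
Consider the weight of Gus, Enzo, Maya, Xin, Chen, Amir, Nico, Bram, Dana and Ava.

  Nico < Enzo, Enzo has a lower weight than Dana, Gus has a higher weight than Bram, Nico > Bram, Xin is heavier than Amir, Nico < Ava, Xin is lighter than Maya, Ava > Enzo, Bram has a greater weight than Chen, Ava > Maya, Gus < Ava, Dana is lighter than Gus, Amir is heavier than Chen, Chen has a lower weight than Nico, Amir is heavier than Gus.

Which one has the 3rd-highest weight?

Xin

Chaining the given pairs: Chen < Bram < Nico < Enzo < Dana < Gus < Amir < Xin < Maya < Ava.
The 3rd largest is Xin.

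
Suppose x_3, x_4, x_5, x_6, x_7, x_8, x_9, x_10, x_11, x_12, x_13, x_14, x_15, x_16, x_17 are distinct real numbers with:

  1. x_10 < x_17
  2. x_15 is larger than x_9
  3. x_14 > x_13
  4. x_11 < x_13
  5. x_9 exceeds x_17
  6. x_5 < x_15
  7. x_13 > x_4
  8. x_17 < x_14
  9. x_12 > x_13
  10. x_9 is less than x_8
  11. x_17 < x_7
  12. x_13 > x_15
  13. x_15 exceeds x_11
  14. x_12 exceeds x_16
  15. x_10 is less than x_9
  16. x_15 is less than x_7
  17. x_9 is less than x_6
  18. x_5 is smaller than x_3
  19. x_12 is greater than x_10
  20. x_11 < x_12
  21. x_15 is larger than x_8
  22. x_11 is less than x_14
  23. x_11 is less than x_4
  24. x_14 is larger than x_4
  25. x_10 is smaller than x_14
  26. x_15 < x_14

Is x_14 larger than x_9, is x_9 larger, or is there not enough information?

Following the relations from x_9: x_9 < x_8 < x_15 < x_13 < x_14.
So x_14 is larger.

x_14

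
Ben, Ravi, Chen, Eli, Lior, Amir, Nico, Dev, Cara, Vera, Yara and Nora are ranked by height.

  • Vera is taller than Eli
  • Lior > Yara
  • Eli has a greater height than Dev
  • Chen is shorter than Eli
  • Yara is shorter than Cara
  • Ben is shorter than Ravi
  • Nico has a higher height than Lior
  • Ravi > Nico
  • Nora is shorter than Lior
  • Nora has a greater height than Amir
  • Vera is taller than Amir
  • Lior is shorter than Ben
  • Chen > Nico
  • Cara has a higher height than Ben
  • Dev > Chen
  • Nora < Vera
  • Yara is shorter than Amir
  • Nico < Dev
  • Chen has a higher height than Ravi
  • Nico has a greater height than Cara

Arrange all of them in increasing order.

Yara < Amir < Nora < Lior < Ben < Cara < Nico < Ravi < Chen < Dev < Eli < Vera

The consecutive links are each given: Yara < Amir; Amir < Nora; Nora < Lior; Lior < Ben; Ben < Cara; Cara < Nico; Nico < Ravi; Ravi < Chen; Chen < Dev; Dev < Eli; Eli < Vera.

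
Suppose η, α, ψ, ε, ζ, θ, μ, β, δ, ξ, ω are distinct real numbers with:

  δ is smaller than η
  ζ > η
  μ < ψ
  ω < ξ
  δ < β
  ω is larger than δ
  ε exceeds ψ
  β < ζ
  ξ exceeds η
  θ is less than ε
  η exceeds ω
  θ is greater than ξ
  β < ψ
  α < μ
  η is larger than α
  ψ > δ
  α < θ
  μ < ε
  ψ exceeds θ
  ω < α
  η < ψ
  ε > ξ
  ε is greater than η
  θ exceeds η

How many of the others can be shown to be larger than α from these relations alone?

7

Directly above α: μ, η, θ.
One step further: ξ, ζ, ψ, ε (7 so far).
Nothing else is reachable above α; 7 in all.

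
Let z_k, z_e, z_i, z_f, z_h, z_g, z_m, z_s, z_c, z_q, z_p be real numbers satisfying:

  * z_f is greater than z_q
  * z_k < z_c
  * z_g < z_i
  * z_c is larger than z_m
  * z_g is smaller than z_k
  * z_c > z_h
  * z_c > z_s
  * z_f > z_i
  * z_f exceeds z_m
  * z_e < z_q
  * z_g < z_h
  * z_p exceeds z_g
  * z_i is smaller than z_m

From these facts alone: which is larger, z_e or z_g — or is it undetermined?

Following every chain through z_g: above z_g we get z_p, z_i, z_m, z_h, z_k, z_f, z_c.
z_e is not reached, and no chain runs the other way from z_e to z_g.
So the given relations leave the order of z_g and z_e undetermined.

undetermined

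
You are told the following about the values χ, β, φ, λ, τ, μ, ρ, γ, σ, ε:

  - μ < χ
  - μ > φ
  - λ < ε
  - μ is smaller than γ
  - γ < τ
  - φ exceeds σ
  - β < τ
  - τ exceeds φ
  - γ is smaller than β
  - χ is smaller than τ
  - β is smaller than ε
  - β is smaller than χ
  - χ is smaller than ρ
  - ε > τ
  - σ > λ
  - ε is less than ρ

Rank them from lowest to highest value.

The consecutive links are each given: λ < σ; σ < φ; φ < μ; μ < γ; γ < β; β < χ; χ < τ; τ < ε; ε < ρ.

λ < σ < φ < μ < γ < β < χ < τ < ε < ρ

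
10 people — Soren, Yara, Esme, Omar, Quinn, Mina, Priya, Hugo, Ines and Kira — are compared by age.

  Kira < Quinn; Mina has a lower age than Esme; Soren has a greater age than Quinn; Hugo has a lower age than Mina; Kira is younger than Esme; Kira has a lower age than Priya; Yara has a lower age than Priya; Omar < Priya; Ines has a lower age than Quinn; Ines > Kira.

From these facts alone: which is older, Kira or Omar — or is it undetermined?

undetermined

Following every chain through Kira: above Kira we get Ines, Quinn, Priya, Esme, Soren.
Omar is not reached, and no chain runs the other way from Omar to Kira.
So the given relations leave the order of Kira and Omar undetermined.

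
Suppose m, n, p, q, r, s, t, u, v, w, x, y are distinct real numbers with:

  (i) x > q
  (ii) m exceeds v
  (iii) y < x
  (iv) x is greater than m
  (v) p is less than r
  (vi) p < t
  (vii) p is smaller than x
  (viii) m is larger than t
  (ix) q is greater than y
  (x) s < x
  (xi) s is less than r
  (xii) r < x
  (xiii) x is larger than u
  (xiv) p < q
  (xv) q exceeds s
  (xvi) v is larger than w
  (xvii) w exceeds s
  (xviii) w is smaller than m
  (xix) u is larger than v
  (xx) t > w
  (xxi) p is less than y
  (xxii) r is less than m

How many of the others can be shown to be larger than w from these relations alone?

The elements the relations force above w are t, v, u, m, x — no chain reaches any other.
That is 5.

5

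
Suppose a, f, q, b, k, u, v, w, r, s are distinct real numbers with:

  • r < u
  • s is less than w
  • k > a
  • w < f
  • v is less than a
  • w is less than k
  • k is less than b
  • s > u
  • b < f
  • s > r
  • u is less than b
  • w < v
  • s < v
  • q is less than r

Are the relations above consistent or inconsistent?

consistent

The single ordering q < r < u < s < w < v < a < k < b < f satisfies every listed relation, so no contradiction arises.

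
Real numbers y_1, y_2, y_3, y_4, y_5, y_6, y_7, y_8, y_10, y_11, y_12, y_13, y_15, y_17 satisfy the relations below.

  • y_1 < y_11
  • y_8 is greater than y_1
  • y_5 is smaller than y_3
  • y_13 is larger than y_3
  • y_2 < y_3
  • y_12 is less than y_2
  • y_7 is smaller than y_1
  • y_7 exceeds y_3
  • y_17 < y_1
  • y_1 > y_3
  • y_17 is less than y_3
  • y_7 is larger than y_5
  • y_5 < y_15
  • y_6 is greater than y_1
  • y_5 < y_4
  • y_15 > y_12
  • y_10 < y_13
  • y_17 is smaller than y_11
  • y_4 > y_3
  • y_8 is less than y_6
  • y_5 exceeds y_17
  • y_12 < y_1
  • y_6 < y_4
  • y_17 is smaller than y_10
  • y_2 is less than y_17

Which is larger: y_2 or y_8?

y_8

Link the given pairs in sequence: y_2 < y_17; y_17 < y_5; y_5 < y_3; y_3 < y_7; y_7 < y_1; y_1 < y_8.
Together: y_2 < y_17 < y_5 < y_3 < y_7 < y_1 < y_8.
So y_2 < y_8; y_8 is the larger of the two.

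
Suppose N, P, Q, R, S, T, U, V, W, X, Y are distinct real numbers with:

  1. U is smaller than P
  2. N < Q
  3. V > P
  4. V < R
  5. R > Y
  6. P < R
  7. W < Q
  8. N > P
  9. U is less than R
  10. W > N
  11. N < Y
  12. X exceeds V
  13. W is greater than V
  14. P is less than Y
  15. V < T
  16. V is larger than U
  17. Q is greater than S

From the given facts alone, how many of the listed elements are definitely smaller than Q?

6

From Q the given relations immediately reach N, S, W.
From those, P, V — 5 in total.
From those, U — 6 in total.
Nothing else is reachable below Q; 6 in all.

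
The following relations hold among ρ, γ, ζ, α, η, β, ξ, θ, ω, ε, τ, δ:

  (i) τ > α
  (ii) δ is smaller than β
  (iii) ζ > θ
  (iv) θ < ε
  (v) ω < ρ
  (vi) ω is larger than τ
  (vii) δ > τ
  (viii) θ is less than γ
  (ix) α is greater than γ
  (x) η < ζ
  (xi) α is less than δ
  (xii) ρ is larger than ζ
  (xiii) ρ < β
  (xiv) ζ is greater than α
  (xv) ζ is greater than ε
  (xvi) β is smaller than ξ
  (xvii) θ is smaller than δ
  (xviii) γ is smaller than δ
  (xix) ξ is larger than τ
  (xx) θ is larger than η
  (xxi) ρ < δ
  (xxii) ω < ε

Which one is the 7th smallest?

ε

Chaining the given pairs: η < θ < γ < α < τ < ω < ε < ζ < ρ < δ < β < ξ.
The 7th smallest is ε.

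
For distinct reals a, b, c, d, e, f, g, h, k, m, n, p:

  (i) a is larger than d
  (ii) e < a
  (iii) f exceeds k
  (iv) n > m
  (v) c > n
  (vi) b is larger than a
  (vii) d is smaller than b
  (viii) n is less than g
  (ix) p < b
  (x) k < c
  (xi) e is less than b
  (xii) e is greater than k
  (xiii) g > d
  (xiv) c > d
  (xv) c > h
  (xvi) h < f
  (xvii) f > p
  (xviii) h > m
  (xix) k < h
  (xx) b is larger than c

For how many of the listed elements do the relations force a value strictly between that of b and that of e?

Chaining upward from e reaches: a.
Chaining downward from b reaches: d, m, k, n, p, a, h, c.
Strictly between e and b are those in both lists: a — 1 element.

1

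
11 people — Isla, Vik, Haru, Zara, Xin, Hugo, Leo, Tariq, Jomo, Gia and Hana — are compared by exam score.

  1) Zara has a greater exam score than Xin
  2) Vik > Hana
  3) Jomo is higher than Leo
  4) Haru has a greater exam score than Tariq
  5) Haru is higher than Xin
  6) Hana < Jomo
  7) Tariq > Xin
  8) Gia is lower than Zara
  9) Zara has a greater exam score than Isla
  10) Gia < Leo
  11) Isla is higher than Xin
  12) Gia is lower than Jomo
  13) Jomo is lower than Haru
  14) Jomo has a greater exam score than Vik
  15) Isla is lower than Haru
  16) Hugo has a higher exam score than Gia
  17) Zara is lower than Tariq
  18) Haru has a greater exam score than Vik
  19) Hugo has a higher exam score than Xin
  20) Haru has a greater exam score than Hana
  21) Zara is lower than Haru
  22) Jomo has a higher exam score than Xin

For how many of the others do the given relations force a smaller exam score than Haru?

9

From Haru the given relations immediately reach Hana, Xin, Isla, Zara, Vik, Tariq, Jomo.
From those, Gia, Leo — 9 in total.
No other element is forced below Haru by the given relations, so the count is 9.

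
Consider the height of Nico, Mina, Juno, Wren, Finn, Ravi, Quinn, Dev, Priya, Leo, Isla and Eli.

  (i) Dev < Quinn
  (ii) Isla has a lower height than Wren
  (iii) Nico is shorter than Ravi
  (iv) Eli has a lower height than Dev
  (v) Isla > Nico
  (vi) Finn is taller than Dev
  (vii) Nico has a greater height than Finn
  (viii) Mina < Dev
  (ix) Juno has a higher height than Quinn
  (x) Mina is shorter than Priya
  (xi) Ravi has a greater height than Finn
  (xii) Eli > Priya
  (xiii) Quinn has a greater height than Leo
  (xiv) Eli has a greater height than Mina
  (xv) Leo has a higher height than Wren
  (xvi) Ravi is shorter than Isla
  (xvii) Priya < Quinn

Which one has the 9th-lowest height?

Piecing the relations together gives one ordering: Mina < Priya < Eli < Dev < Finn < Nico < Ravi < Isla < Wren < Leo < Quinn < Juno.
The 9th smallest is Wren.

Wren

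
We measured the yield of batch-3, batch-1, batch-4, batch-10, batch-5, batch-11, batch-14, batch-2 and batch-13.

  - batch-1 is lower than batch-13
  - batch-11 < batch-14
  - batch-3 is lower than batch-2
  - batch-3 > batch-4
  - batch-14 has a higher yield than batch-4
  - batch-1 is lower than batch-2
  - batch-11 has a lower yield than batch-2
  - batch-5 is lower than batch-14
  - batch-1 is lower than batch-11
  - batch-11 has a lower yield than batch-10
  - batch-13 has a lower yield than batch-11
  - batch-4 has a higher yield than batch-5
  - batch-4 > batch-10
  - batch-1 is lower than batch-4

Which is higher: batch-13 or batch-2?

batch-2

The relevant relations are batch-13 < batch-11; batch-11 < batch-10; batch-10 < batch-4; batch-4 < batch-3; batch-3 < batch-2.
Chaining these gives batch-13 < batch-11 < batch-10 < batch-4 < batch-3 < batch-2.
So batch-13 < batch-2; batch-2 is the higher of the two.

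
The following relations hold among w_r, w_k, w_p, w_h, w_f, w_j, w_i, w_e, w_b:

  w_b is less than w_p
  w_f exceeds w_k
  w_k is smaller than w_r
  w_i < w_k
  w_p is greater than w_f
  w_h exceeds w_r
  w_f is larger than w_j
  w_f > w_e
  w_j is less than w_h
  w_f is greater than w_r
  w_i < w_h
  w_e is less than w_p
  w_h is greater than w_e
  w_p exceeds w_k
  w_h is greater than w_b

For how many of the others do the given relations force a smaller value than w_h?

6

Directly below w_h: w_b, w_i, w_e, w_r, w_j.
One step further: w_k (6 so far).
Nothing else is reachable below w_h; 6 in all.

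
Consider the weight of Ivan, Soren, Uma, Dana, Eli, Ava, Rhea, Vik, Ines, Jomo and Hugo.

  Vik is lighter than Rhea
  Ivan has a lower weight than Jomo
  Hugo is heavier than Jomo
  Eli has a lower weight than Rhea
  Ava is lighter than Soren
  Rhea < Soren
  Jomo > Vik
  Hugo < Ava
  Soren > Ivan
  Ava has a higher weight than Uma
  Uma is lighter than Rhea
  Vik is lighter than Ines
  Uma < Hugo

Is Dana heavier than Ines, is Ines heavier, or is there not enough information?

undetermined

Following every chain through Ines: below Ines we get Vik.
Dana is not reached, and no chain runs the other way from Dana to Ines.
So the given relations leave the order of Ines and Dana undetermined.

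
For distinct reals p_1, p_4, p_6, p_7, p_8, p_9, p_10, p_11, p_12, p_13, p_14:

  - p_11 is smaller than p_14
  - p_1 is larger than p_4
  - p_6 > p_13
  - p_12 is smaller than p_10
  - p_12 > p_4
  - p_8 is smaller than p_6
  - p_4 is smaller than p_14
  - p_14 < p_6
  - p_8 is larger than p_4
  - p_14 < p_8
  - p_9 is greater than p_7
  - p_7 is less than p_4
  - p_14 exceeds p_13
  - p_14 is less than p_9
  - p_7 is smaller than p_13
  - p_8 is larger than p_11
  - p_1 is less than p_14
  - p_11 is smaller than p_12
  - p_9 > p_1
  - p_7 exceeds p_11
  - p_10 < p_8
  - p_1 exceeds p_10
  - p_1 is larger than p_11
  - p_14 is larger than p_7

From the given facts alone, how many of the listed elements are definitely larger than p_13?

4

The elements the relations force above p_13 are p_14, p_8, p_9, p_6 — no chain reaches any other.
That is 4.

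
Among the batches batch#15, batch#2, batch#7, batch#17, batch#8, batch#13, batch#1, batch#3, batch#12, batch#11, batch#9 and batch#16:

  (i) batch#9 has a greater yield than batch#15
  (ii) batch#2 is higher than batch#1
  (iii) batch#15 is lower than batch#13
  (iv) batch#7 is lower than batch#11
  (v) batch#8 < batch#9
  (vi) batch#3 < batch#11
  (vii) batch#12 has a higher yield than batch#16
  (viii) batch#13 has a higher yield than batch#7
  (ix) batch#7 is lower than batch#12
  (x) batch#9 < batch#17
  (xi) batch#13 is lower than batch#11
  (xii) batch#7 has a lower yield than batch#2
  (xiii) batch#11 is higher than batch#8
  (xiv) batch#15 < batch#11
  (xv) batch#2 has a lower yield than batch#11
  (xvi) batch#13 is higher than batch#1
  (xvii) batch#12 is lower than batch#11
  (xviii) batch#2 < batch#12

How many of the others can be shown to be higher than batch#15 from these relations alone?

4

From batch#15 the given relations immediately reach batch#9, batch#13, batch#11.
From those, batch#17 — 4 in total.
Nothing else is reachable above batch#15; 4 in all.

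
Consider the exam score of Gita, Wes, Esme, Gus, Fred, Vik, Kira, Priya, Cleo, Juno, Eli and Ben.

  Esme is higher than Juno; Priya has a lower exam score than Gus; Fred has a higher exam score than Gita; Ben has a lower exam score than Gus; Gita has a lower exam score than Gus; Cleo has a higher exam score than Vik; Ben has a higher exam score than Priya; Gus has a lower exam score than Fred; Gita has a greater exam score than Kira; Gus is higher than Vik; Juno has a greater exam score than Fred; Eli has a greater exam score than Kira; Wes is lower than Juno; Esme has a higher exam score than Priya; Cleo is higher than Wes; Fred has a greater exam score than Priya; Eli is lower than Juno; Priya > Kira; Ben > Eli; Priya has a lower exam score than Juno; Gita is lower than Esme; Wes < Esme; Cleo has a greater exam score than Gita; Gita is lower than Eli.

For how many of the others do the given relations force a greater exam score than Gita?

The elements the relations force above Gita are Eli, Ben, Gus, Fred, Juno, Cleo, Esme — no chain reaches any other.
That is 7.

7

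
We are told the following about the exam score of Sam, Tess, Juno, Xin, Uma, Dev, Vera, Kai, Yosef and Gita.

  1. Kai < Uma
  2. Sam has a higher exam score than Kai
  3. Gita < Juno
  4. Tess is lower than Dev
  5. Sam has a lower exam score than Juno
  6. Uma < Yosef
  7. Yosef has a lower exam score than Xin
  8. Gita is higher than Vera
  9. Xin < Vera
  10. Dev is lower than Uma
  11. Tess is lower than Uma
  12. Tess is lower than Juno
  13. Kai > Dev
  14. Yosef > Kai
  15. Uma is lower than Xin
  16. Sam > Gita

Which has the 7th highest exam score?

Chaining the given pairs: Tess < Dev < Kai < Uma < Yosef < Xin < Vera < Gita < Sam < Juno.
Counting 7 from the largest end gives Uma.

Uma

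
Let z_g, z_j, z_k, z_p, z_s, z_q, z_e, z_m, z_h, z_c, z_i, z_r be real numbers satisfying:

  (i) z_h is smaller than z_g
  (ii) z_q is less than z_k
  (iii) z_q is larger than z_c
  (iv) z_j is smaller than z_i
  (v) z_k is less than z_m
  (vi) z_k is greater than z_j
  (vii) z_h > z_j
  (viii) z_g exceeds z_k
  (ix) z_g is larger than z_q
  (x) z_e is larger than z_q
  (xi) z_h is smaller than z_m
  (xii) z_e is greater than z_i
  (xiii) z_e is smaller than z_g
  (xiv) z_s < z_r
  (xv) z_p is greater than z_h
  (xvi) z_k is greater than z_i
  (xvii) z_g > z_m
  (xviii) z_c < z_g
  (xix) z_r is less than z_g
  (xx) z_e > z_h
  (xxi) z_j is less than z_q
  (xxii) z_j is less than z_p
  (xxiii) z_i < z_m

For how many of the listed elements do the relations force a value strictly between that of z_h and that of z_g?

2

Chaining upward from z_h reaches: z_m, z_p, z_e.
Chaining downward from z_g reaches: z_j, z_c, z_s, z_q, z_r, z_i, z_k, z_m, z_e.
Strictly between z_h and z_g are those in both lists: z_m, z_e — 2 elements.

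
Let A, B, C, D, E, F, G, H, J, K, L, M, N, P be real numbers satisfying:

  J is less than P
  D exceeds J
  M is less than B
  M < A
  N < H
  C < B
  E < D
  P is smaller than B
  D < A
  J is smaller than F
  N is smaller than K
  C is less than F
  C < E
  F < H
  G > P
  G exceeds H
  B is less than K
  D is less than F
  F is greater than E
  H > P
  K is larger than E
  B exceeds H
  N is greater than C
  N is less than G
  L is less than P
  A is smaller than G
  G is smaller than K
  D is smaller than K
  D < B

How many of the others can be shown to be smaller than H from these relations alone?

Directly below H: N, F, P.
One step further: C, J, E, D, L (8 so far).
Nothing else is reachable below H; 8 in all.

8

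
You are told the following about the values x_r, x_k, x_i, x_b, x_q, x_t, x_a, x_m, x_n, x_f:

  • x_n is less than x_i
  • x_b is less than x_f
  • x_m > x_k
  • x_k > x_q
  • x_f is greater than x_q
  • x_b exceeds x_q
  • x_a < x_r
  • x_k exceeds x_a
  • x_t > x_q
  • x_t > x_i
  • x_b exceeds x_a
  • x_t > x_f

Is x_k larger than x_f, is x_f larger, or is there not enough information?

undetermined

Following every chain through x_k: above x_k we get x_m; below x_k we get x_q, x_a.
x_f is not reached, and no chain runs the other way from x_f to x_k.
So the given relations leave the order of x_k and x_f undetermined.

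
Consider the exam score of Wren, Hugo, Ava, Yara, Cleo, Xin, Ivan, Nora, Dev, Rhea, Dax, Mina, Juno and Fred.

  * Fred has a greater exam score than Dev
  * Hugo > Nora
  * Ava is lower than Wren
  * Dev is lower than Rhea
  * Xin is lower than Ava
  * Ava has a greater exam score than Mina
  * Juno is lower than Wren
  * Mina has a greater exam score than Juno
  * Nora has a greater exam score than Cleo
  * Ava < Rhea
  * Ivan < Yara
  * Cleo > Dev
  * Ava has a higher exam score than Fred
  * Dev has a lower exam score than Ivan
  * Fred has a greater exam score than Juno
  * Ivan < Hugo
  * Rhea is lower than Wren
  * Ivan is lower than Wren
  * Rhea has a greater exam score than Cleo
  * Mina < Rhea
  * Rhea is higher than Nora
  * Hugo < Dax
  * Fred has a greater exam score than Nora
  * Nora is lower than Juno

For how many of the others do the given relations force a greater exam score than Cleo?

9

Directly above Cleo: Nora, Rhea.
One step further: Hugo, Juno, Fred, Wren (6 so far).
One step further: Mina, Ava, Dax (9 so far).
Nothing else is reachable above Cleo; 9 in all.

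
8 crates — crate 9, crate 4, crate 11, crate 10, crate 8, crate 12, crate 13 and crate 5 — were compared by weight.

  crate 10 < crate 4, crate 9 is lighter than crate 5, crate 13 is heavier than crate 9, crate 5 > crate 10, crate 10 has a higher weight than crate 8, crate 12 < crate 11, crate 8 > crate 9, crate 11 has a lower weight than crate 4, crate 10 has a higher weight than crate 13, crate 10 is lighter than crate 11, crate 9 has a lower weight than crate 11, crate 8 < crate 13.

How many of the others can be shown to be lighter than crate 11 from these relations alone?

5

From crate 11 the given relations immediately reach crate 12, crate 9, crate 10.
From those, crate 8, crate 13 — 5 in total.
No other element is forced below crate 11 by the given relations, so the count is 5.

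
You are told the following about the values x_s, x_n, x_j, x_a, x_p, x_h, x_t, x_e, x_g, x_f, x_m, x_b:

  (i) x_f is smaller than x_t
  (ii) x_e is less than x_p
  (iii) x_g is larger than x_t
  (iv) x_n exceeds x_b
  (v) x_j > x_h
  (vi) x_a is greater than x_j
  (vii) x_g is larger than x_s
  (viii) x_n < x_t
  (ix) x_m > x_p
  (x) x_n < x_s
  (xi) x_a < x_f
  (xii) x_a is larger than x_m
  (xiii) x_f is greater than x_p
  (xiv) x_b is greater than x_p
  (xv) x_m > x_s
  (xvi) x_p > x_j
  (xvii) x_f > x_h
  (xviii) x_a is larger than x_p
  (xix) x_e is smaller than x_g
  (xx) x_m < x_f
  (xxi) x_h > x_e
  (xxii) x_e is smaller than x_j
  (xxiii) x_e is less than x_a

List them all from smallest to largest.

The consecutive links are each given: x_e < x_h; x_h < x_j; x_j < x_p; x_p < x_b; x_b < x_n; x_n < x_s; x_s < x_m; x_m < x_a; x_a < x_f; x_f < x_t; x_t < x_g.

x_e < x_h < x_j < x_p < x_b < x_n < x_s < x_m < x_a < x_f < x_t < x_g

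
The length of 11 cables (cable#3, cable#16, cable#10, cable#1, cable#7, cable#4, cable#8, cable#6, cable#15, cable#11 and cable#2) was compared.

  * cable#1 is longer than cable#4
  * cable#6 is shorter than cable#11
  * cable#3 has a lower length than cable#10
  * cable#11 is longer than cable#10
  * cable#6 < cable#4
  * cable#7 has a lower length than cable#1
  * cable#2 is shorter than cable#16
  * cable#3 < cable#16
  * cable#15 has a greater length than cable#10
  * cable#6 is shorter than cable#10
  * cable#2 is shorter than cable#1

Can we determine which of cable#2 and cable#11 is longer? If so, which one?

Following every chain through cable#2: above cable#2 we get cable#1, cable#16.
cable#11 is not reached, and no chain runs the other way from cable#11 to cable#2.
So the given relations leave the order of cable#2 and cable#11 undetermined.

undetermined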